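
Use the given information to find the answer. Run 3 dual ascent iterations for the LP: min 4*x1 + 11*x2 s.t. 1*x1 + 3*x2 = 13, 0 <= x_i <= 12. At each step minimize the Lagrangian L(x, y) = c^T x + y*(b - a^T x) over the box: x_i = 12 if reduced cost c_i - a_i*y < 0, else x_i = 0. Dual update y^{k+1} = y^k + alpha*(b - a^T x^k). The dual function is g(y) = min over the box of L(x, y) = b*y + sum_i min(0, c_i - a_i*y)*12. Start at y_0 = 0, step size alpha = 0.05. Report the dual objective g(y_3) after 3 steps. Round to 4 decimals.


Dual ascent for LP: min 4*x1 + 11*x2, 1*x1 + 3*x2 = 13, 0 <= x_i <= 12
Step 1: y^k = 0.0, reduced costs: (4.0, 11.0)
  x^k = (0.0, 0.0), subgradient = b - a^T x = 13.0
  y^{k+1} = 0.0 + 0.05*13.0 = 0.65
Step 2: y^k = 0.65, reduced costs: (3.35, 9.05)
  x^k = (0.0, 0.0), subgradient = b - a^T x = 13.0
  y^{k+1} = 0.65 + 0.05*13.0 = 1.3
Step 3: y^k = 1.3, reduced costs: (2.7, 7.1)
  x^k = (0.0, 0.0), subgradient = b - a^T x = 13.0
  y^{k+1} = 1.3 + 0.05*13.0 = 1.95
Dual objective at y_3 = 1.95: reduced costs (2.05, 5.15), box minimizer x = (0.0, 0.0)
g(y_3) = b*y + (c1 - a1*y)*x1 + (c2 - a2*y)*x2 = 13*1.95 + 2.05*0.0 + 5.15*0.0 = 25.35 + 0.0 + 0.0 = 25.35


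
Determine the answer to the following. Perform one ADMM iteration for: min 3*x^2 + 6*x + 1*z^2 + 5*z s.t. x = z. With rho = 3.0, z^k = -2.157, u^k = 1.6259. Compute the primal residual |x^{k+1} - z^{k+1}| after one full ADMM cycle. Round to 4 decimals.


ADMM iteration with rho = 3.0, z^k = -2.157, u^k = 1.6259
Step 1: x-update.
Minimize 3*x^2 + 6*x + (3.0/2)*(x + 2.157 + 1.6259)^2
FOC: (2*3 + 3.0)*x = -6 + 3.0*(-2.157 - 1.6259)
x^{k+1} = -1.9276
Step 2: z-update.
Minimize 1*z^2 + 5*z + (3.0/2)*(-1.9276 - z + 1.6259)^2
FOC: (2*1 + 3.0)*z = -5 + 3.0*(-1.9276 + 1.6259)
z^{k+1} = -1.181
Step 3: u-update.
u^{k+1} = 1.6259 - 1.9276 + 1.181 = 0.8793
Step 4: Primal residual = |-1.9276 + 1.181| = 0.7466


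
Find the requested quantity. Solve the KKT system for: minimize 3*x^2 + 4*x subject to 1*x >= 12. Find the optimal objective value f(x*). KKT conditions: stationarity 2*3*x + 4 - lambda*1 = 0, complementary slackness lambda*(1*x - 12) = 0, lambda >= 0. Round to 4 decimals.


Step 1: Try lambda = 0 (constraint inactive).
x_unc = -4/(2*3) = -0.6667
Check: 1*-0.6667 = -0.6667 < 12 -- violated!
Step 2: Constraint must be active: 1*x = 12
x* = 12/1 = 12.0
lambda = (2*3*12.0 + 4)/1 = 76.0
Step 3: Compute optimal value.
f(x*) = 3*12.0^2 + 4*12.0 = 480.0


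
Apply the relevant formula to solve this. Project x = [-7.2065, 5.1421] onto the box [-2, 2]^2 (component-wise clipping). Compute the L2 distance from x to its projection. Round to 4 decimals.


Project each component onto [-2, 2].
clip(-7.2065) = -2.0, clip(5.1421) = 2.0
Projection = [-2.0, 2.0]
Squared diffs: [27.1076, 9.8728]
Distance = sqrt(36.9804) = 6.0812


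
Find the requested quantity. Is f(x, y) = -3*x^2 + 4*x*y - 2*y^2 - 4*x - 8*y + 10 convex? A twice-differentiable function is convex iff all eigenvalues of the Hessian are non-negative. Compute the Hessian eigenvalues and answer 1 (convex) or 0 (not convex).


The Hessian of f(x,y) = -3*x^2 + 4*x*y - 2*y^2 - 4*x - 8*y + 10 is:
H = [[-6, 4], [4, -4]]
Trace = -6 - 4 = -10
Determinant = -6*-4 - (4)^2 = 8
Discriminant = (-10)^2 - 4*8 = 68.0
Eigenvalues: lambda_1 = -9.1231, lambda_2 = -0.8769
The function is not convex.

0


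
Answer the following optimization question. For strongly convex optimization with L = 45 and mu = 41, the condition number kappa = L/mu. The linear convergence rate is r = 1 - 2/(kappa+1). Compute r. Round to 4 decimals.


Step 1: Compute the condition number.
kappa = L/mu = 45/41 = 1.0976
Step 2: Compute the convergence rate.
r = 1 - 2/(kappa + 1) = 1 - 2*mu/(L + mu) = (L - mu)/(L + mu) = 4/86 = 0.0465


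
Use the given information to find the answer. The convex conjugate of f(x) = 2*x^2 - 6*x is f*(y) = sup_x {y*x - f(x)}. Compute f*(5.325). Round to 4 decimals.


f*(y) = sup_x {y*x - a*x^2 - b*x} = sup_x {(y-b)*x - a*x^2}
FOC: (y - b) - 2a*x = 0 => x* = (y - b)/(2a)
x* = (5.325 + 6)/(2*2) = 2.8313
f*(5.325) = (y-b)^2/(4a) = (5.325 + 6)^2/(4*2)
= 128.2556/8 = 16.032


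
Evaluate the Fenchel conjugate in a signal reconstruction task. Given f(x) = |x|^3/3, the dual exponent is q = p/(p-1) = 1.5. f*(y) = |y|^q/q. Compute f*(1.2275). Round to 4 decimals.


The conjugate exponent q satisfies 1/p + 1/q = 1.
p = 3, so q = 3/(3 - 1) = 1.5
|y|^q = 1.2275^1.5 = 1.36
f*(1.2275) = 1.36 / 1.5 = 0.9067


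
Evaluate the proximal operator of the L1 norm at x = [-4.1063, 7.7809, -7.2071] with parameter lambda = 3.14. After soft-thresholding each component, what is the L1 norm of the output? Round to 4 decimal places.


Soft-thresholding with lambda = 3.14:
prox(-4.1063) = sign(-4.1063)*max(|-4.1063| - 3.14, 0) = -0.9663
prox(7.7809) = sign(7.7809)*max(|7.7809| - 3.14, 0) = 4.6409
prox(-7.2071) = sign(-7.2071)*max(|-7.2071| - 3.14, 0) = -4.0671
prox(x) = [-0.9663, 4.6409, -4.0671]
||prox(x)||_1 = 0.9663 + 4.6409 + 4.0671 = 9.6743


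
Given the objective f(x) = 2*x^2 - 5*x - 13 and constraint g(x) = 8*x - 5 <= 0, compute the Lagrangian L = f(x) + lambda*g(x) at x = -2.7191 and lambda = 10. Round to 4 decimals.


Step 1: Evaluate f(x).
f(-2.7191) = 2*(-2.7191)^2 - 5*(-2.7191) - 13 = 15.3825
Step 2: Evaluate g(x).
g(-2.7191) = 8*-2.7191 - 5 = -26.7528
Step 3: Compute Lagrangian.
L = 15.3825 + 10*-26.7528 = -252.1455


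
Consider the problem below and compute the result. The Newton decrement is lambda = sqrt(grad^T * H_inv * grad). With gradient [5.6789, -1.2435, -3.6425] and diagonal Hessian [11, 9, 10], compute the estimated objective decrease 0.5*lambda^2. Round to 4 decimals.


Step 1: H is diagonal, so H^(-1) * g = [0.5163, -0.1382, -0.3643].
Step 2: g^T H^(-1) g = sum_i g_i^2 / H_ii
  = (5.6789)^2/11 + (-1.2435)^2/9 + (-3.6425)^2/10
  = 2.9318 + 0.1718 + 1.3268 = 4.4304
Step 3: Objective decrease = 0.5 * g^T H^(-1) g = 2.2152


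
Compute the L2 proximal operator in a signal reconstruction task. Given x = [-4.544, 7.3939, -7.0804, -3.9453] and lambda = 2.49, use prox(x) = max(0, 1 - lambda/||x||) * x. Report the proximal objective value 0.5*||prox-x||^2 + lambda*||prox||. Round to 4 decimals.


Step 1: Compute ||x||.
||x|| = 11.875
Step 2: Compute scaling factor.
scale = max(0, 1 - 2.49/11.875) = 0.7903
Step 3: prox(x) = [-3.5912, 5.8435, -5.5957, -3.118]
||prox(x)|| = 9.385
Step 4: Proximal objective.
0.5*||prox-x||^2 = 3.1001
lambda*||prox|| = 23.3687
Total = 26.4687


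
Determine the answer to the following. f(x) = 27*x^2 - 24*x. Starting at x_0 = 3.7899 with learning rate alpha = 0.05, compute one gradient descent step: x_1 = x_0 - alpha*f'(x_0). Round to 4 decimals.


We compute the gradient at x_0 and apply the update.
f'(x) = 54*x - 24
f'(3.7899) = 54*3.7899 - 24 = 180.6546
x_1 = 3.7899 - 0.05*180.6546 = -5.2428


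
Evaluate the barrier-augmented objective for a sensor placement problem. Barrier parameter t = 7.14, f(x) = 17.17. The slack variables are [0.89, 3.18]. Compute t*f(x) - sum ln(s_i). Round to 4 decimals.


Step 1: Compute log-barrier.
ln values: [-0.1165, 1.1569]
phi = -(-0.1165 + 1.1569) = -1.0403
Step 2: Compute augmented objective.
t*f(x) = 7.14*17.17 = 122.5938
Total = 122.5938 - 1.0403 = 121.5535


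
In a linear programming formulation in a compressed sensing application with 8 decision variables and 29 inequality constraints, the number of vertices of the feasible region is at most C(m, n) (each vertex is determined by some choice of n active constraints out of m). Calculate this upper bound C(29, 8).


Each vertex corresponds to some choice of n active constraints out of m, so the number of vertices is at most C(m, n) = m! / (n!(m-n)!).
m = 29, n = 8
Numerator: 29 * 28 * 27 * 26 * 25 * 24 * 23 * 22
Denominator: 8! = 40320
C(29, 8) = 4292145


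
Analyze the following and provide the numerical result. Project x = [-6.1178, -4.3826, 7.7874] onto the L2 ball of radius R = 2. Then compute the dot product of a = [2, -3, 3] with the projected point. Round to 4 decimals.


Step 1: Compute ||x|| (intermediates to 6 decimals).
||x|| = sqrt((-6.1178)^2 + (-4.3826)^2 + 7.7874^2) = 10.829509
Step 2: Project.
Since ||x|| > R, scale = R/||x|| = 2/10.829509 = 0.184681, proj(x) = scale * x
proj(x) = [-1.129841, -0.809383, 1.438185]
Step 3: Dot product.
a^T * proj(x) = 2*(-1.129841) - 3*(-0.809383) + 3*1.438185 = 4.483


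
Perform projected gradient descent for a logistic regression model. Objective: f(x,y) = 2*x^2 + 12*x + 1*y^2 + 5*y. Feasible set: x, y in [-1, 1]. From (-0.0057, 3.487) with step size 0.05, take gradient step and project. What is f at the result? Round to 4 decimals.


Step 1: Compute gradient at (-0.0057, 3.487).
grad_x = 2*2*-0.0057 + 12 = 11.9772
grad_y = 2*1*3.487 + 5 = 11.974
Step 2: Gradient step.
x_raw = -0.0057 - 0.05*11.9772 = -0.6046
y_raw = 3.487 - 0.05*11.974 = 2.8883
Step 3: Project onto [-1, 1].
x_proj = clip(-0.6046) = -0.6046
y_proj = clip(2.8883) = 1.0
Step 4: Evaluate f.
f(-0.6046, 1.0) = -0.5237


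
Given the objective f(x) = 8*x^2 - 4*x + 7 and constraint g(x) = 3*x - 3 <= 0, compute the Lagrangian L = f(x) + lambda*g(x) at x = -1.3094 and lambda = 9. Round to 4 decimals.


Step 1: Evaluate f(x).
f(-1.3094) = 8*(-1.3094)^2 - 4*(-1.3094) + 7 = 25.9538
Step 2: Evaluate g(x).
g(-1.3094) = 3*-1.3094 - 3 = -6.9282
Step 3: Compute Lagrangian.
L = 25.9538 + 9*-6.9282 = -36.4


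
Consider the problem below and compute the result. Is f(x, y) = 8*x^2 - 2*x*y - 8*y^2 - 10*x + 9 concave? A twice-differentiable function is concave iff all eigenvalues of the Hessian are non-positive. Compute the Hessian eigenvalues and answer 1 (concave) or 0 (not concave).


The Hessian of f(x,y) = 8*x^2 - 2*x*y - 8*y^2 - 10*x + 9 is:
H = [[16, -2], [-2, -16]]
Trace = 16 - 16 = 0
Determinant = 16*-16 - (-2)^2 = -260
Discriminant = (0)^2 - 4*-260 = 1040.0
Eigenvalues: lambda_1 = -16.1245, lambda_2 = 16.1245
The function is not concave.

0


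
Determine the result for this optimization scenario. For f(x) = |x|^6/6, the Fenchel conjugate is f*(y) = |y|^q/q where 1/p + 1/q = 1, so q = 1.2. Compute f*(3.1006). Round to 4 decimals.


The conjugate exponent q satisfies 1/p + 1/q = 1.
p = 6, so q = 6/(6 - 1) = 1.2
|y|^q = 3.1006^1.2 = 3.8881
f*(3.1006) = 3.8881 / 1.2 = 3.2401


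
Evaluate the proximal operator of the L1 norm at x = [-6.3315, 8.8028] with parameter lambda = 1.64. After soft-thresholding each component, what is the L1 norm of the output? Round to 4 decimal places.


Soft-thresholding with lambda = 1.64:
prox(-6.3315) = sign(-6.3315)*max(|-6.3315| - 1.64, 0) = -4.6915
prox(8.8028) = sign(8.8028)*max(|8.8028| - 1.64, 0) = 7.1628
prox(x) = [-4.6915, 7.1628]
||prox(x)||_1 = 4.6915 + 7.1628 = 11.8543


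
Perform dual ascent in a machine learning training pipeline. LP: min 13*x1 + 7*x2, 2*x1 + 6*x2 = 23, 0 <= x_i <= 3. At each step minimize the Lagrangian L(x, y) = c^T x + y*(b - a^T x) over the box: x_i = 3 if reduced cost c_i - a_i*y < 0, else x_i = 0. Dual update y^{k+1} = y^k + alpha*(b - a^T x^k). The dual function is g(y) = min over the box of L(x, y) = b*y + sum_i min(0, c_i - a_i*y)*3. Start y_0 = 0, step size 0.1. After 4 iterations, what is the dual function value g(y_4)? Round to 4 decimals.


Dual ascent for LP: min 13*x1 + 7*x2, 2*x1 + 6*x2 = 23, 0 <= x_i <= 3
Step 1: y^k = 0.0, reduced costs: (13.0, 7.0)
  x^k = (0.0, 0.0), subgradient = b - a^T x = 23.0
  y^{k+1} = 0.0 + 0.1*23.0 = 2.3
Step 2: y^k = 2.3, reduced costs: (8.4, -6.8)
  x^k = (0.0, 3.0), subgradient = b - a^T x = 5.0
  y^{k+1} = 2.3 + 0.1*5.0 = 2.8
Step 3: y^k = 2.8, reduced costs: (7.4, -9.8)
  x^k = (0.0, 3.0), subgradient = b - a^T x = 5.0
  y^{k+1} = 2.8 + 0.1*5.0 = 3.3
Step 4: y^k = 3.3, reduced costs: (6.4, -12.8)
  x^k = (0.0, 3.0), subgradient = b - a^T x = 5.0
  y^{k+1} = 3.3 + 0.1*5.0 = 3.8
Dual objective at y_4 = 3.8: reduced costs (5.4, -15.8), box minimizer x = (0.0, 3.0)
g(y_4) = b*y + (c1 - a1*y)*x1 + (c2 - a2*y)*x2 = 23*3.8 + 5.4*0.0 + (-15.8)*3.0 = 87.4 + 0.0 - 47.4 = 40.0


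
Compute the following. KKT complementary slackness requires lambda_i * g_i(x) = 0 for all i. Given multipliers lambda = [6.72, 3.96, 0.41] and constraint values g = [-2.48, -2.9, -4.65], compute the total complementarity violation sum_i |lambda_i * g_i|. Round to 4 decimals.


KKT complementary slackness check:
lambda_1 * g_1 = 6.72 * -2.48 = -16.6656
lambda_2 * g_2 = 3.96 * -2.9 = -11.484
lambda_3 * g_3 = 0.41 * -4.65 = -1.9065
Total violation = 16.6656 + 11.484 + 1.9065 = 30.0561


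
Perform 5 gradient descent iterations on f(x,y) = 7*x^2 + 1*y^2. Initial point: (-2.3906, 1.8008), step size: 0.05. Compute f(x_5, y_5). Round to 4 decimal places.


Gradient descent on f(x,y) = 7*x^2 + 1*y^2.
Starting point: (-2.3906, 1.8008), alpha = 0.05
Step 1: grad_x = 2*7*-2.3906 = -33.4684, grad_y = 2*1*1.8008 = 3.6016
  x_1 = -2.3906 - 0.05*-33.4684 = -0.7172
  y_1 = 1.8008 - 0.05*3.6016 = 1.6207
Step 2: grad_x = 2*7*-0.7172 = -10.0405, grad_y = 2*1*1.6207 = 3.2414
  x_2 = -0.7172 - 0.05*-10.0405 = -0.2152
  y_2 = 1.6207 - 0.05*3.2414 = 1.4586
Step 3: grad_x = 2*7*-0.2152 = -3.0122, grad_y = 2*1*1.4586 = 2.9173
  x_3 = -0.2152 - 0.05*-3.0122 = -0.0645
  y_3 = 1.4586 - 0.05*2.9173 = 1.3128
Step 4: grad_x = 2*7*-0.0645 = -0.9036, grad_y = 2*1*1.3128 = 2.6256
  x_4 = -0.0645 - 0.05*-0.9036 = -0.0194
  y_4 = 1.3128 - 0.05*2.6256 = 1.1815
Step 5: grad_x = 2*7*-0.0194 = -0.2711, grad_y = 2*1*1.1815 = 2.363
  x_5 = -0.0194 - 0.05*-0.2711 = -0.0058
  y_5 = 1.1815 - 0.05*2.363 = 1.0634
f(-0.0058, 1.0634) = 7*(-0.0058)^2 + 1*1.0634^2 = 1.131


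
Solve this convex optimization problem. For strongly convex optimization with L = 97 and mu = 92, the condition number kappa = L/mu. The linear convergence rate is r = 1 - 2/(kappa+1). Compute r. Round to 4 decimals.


Step 1: Compute the condition number.
kappa = L/mu = 97/92 = 1.0543
Step 2: Compute the convergence rate.
r = 1 - 2/(kappa + 1) = 1 - 2*mu/(L + mu) = (L - mu)/(L + mu) = 5/189 = 0.0265


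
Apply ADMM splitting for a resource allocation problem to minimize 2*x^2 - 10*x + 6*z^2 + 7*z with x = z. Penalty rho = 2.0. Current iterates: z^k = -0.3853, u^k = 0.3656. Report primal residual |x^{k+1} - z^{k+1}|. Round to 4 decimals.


ADMM iteration with rho = 2.0, z^k = -0.3853, u^k = 0.3656
Step 1: x-update.
Minimize 2*x^2 - 10*x + (2.0/2)*(x + 0.3853 + 0.3656)^2
FOC: (2*2 + 2.0)*x = 10 + 2.0*(-0.3853 - 0.3656)
x^{k+1} = 1.4164
Step 2: z-update.
Minimize 6*z^2 + 7*z + (2.0/2)*(1.4164 - z + 0.3656)^2
FOC: (2*6 + 2.0)*z = -7 + 2.0*(1.4164 + 0.3656)
z^{k+1} = -0.2454
Step 3: u-update.
u^{k+1} = 0.3656 + 1.4164 + 0.2454 = 2.0274
Step 4: Primal residual = |1.4164 + 0.2454| = 1.6618


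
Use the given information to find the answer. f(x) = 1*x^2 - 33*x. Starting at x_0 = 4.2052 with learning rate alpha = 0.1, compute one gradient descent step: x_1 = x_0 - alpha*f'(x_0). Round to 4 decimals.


We compute the gradient at x_0 and apply the update.
f'(x) = 2*x - 33
f'(4.2052) = 2*4.2052 - 33 = -24.5896
x_1 = 4.2052 - 0.1*-24.5896 = 6.6642


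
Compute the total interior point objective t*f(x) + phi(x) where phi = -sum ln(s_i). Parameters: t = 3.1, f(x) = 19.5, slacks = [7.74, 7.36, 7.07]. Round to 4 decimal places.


Step 1: Compute log-barrier.
ln values: [2.0464, 1.9961, 1.9559]
phi = -(2.0464 + 1.9961 + 1.9559) = -5.9983
Step 2: Compute augmented objective.
t*f(x) = 3.1*19.5 = 60.45
Total = 60.45 - 5.9983 = 54.4517


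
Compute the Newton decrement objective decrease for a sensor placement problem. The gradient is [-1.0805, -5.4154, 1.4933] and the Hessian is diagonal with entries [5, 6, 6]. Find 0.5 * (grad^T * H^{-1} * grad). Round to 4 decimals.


Step 1: H is diagonal, so H^(-1) * g = [-0.2161, -0.9026, 0.2489].
Step 2: g^T H^(-1) g = sum_i g_i^2 / H_ii
  = (-1.0805)^2/5 + (-5.4154)^2/6 + (1.4933)^2/6
  = 0.2335 + 4.8878 + 0.3717 = 5.4929
Step 3: Objective decrease = 0.5 * g^T H^(-1) g = 2.7465


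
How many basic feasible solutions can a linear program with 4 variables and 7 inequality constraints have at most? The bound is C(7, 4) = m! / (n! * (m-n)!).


Each vertex corresponds to some choice of n active constraints out of m, so the number of vertices is at most C(m, n) = m! / (n!(m-n)!).
m = 7, n = 4
Numerator: 7 * 6 * 5 * 4
Denominator: 4! = 24
C(7, 4) = 35


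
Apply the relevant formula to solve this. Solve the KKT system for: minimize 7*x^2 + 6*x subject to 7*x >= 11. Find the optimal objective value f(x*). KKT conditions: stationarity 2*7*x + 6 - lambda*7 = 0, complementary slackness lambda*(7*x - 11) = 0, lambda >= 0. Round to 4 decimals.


Step 1: Try lambda = 0 (constraint inactive).
x_unc = -6/(2*7) = -0.4286
Check: 7*-0.4286 = -3.0002 < 11 -- violated!
Step 2: Constraint must be active: 7*x = 11
x* = 11/7 = 1.5714 (rounded; the exact value 11/7 is used below)
lambda = (2*7*(11/7) + 6)/7 = 4.0
Step 3: Compute optimal value.
f(x*) = 7*(11/7)^2 + 6*(11/7) = 26.7143


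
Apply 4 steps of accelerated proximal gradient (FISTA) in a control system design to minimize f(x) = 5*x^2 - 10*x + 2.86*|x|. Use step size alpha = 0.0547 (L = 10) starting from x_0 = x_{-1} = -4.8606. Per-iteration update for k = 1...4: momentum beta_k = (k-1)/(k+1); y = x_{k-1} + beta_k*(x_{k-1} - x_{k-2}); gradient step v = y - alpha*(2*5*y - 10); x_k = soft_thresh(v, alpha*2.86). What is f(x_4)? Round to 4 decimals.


FISTA on f(x) = 5*x^2 - 10*x + 2.86*|x|
L = 10, alpha = 0.0547
Iteration 1: beta = 0.0, y = -4.8606 + 0.0*(-4.8606 + 4.8606) = -4.8606
  grad(y) = -58.606, v = y - alpha*grad = -1.6549
  prox(v) = soft_thresh(-1.6549, 0.1564) = -1.4984
Iteration 2: beta = 0.3333, y = -1.4984 + 0.3333*(-1.4984 + 4.8606) = -0.3777
  grad(y) = -13.7768, v = y - alpha*grad = 0.3759
  prox(v) = soft_thresh(0.3759, 0.1564) = 0.2195
Iteration 3: beta = 0.5, y = 0.2195 + 0.5*(0.2195 + 1.4984) = 1.0784
  grad(y) = 0.7841, v = y - alpha*grad = 1.0355
  prox(v) = soft_thresh(1.0355, 0.1564) = 0.8791
Iteration 4: beta = 0.6, y = 0.8791 + 0.6*(0.8791 - 0.2195) = 1.2748
  grad(y) = 2.7484, v = y - alpha*grad = 1.1245
  prox(v) = soft_thresh(1.1245, 0.1564) = 0.9681
f(x_4) = 5*0.9681^2 - 10*0.9681 + 2.86*|0.9681| = -2.2262


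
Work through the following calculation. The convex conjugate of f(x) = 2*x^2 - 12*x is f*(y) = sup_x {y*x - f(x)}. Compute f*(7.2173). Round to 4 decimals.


f*(y) = sup_x {y*x - a*x^2 - b*x} = sup_x {(y-b)*x - a*x^2}
FOC: (y - b) - 2a*x = 0 => x* = (y - b)/(2a)
x* = (7.2173 + 12)/(2*2) = 4.8043
f*(7.2173) = (y-b)^2/(4a) = (7.2173 + 12)^2/(4*2)
= 369.3046/8 = 46.1631


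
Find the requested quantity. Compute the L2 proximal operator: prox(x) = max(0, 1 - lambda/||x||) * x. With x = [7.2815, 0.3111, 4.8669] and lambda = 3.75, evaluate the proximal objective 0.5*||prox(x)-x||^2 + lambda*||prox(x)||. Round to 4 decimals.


Step 1: Compute ||x||.
||x|| = 8.7638
Step 2: Compute scaling factor.
scale = max(0, 1 - 3.75/8.7638) = 0.5721
Step 3: prox(x) = [4.1658, 0.178, 2.7844]
||prox(x)|| = 5.0138
Step 4: Proximal objective.
0.5*||prox-x||^2 = 7.0313
lambda*||prox|| = 18.8018
Total = 25.8329


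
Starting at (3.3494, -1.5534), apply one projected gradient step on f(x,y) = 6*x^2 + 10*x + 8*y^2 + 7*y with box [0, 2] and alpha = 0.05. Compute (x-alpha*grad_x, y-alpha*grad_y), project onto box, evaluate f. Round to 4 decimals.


Step 1: Compute gradient at (3.3494, -1.5534).
grad_x = 2*6*3.3494 + 10 = 50.1928
grad_y = 2*8*-1.5534 + 7 = -17.8544
Step 2: Gradient step.
x_raw = 3.3494 - 0.05*50.1928 = 0.8398
y_raw = -1.5534 - 0.05*-17.8544 = -0.6607
Step 3: Project onto [0, 2].
x_proj = clip(0.8398) = 0.8398
y_proj = clip(-0.6607) = 0.0
Step 4: Evaluate f.
f(0.8398, 0.0) = 12.6288


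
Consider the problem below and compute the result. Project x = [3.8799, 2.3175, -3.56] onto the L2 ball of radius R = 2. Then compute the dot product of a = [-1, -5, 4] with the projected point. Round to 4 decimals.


Step 1: Compute ||x|| (intermediates to 6 decimals).
||x|| = sqrt(3.8799^2 + 2.3175^2 + (-3.56)^2) = 5.753089
Step 2: Project.
Since ||x|| > R, scale = R/||x|| = 2/5.753089 = 0.347639, proj(x) = scale * x
proj(x) = [1.348805, 0.805653, -1.237595]
Step 3: Dot product.
a^T * proj(x) = -1*1.348805 - 5*0.805653 + 4*(-1.237595) = -10.3275


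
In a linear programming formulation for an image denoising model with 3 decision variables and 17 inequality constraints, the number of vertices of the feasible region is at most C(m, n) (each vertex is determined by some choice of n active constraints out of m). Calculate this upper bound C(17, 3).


Each vertex corresponds to some choice of n active constraints out of m, so the number of vertices is at most C(m, n) = m! / (n!(m-n)!).
m = 17, n = 3
Numerator: 17 * 16 * 15
Denominator: 3! = 6
C(17, 3) = 680


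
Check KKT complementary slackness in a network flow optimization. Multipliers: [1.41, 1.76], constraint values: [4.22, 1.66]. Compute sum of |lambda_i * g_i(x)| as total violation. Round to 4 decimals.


KKT complementary slackness check:
lambda_1 * g_1 = 1.41 * 4.22 = 5.9502
lambda_2 * g_2 = 1.76 * 1.66 = 2.9216
Total violation = 5.9502 + 2.9216 = 8.8718


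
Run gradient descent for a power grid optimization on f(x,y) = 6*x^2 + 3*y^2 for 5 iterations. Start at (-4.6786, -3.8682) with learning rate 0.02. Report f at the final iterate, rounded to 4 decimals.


Gradient descent on f(x,y) = 6*x^2 + 3*y^2.
Starting point: (-4.6786, -3.8682), alpha = 0.02
Step 1: grad_x = 2*6*-4.6786 = -56.1432, grad_y = 2*3*-3.8682 = -23.2092
  x_1 = -4.6786 - 0.02*-56.1432 = -3.5557
  y_1 = -3.8682 - 0.02*-23.2092 = -3.404
Step 2: grad_x = 2*6*-3.5557 = -42.6688, grad_y = 2*3*-3.404 = -20.4241
  x_2 = -3.5557 - 0.02*-42.6688 = -2.7024
  y_2 = -3.404 - 0.02*-20.4241 = -2.9955
Step 3: grad_x = 2*6*-2.7024 = -32.4283, grad_y = 2*3*-2.9955 = -17.9732
  x_3 = -2.7024 - 0.02*-32.4283 = -2.0538
  y_3 = -2.9955 - 0.02*-17.9732 = -2.6361
Step 4: grad_x = 2*6*-2.0538 = -24.6455, grad_y = 2*3*-2.6361 = -15.8164
  x_4 = -2.0538 - 0.02*-24.6455 = -1.5609
  y_4 = -2.6361 - 0.02*-15.8164 = -2.3197
Step 5: grad_x = 2*6*-1.5609 = -18.7306, grad_y = 2*3*-2.3197 = -13.9184
  x_5 = -1.5609 - 0.02*-18.7306 = -1.1863
  y_5 = -2.3197 - 0.02*-13.9184 = -2.0414
f(-1.1863, -2.0414) = 6*(-1.1863)^2 + 3*(-2.0414)^2 = 20.945


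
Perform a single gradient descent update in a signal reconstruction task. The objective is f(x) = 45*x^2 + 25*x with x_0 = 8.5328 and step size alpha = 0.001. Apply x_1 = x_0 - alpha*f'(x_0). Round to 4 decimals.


We compute the gradient at x_0 and apply the update.
f'(x) = 90*x + 25
f'(8.5328) = 90*8.5328 + 25 = 792.952
x_1 = 8.5328 - 0.001*792.952 = 7.7398


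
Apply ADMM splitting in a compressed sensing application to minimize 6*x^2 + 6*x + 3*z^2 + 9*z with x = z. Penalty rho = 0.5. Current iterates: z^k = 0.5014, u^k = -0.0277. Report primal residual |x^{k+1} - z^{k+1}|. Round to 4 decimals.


ADMM iteration with rho = 0.5, z^k = 0.5014, u^k = -0.0277
Step 1: x-update.
Minimize 6*x^2 + 6*x + (0.5/2)*(x - 0.5014 - 0.0277)^2
FOC: (2*6 + 0.5)*x = -6 + 0.5*(0.5014 + 0.0277)
x^{k+1} = -0.4588
Step 2: z-update.
Minimize 3*z^2 + 9*z + (0.5/2)*(-0.4588 - z - 0.0277)^2
FOC: (2*3 + 0.5)*z = -9 + 0.5*(-0.4588 - 0.0277)
z^{k+1} = -1.422
Step 3: u-update.
u^{k+1} = -0.0277 - 0.4588 + 1.422 = 0.9355
Step 4: Primal residual = |-0.4588 + 1.422| = 0.9632


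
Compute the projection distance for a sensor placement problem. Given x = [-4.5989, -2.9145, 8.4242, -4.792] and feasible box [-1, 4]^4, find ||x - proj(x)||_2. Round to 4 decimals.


Project each component onto [-1, 4].
clip(-4.5989) = -1.0, clip(-2.9145) = -1.0, clip(8.4242) = 4.0, clip(-4.792) = -1.0
Projection = [-1.0, -1.0, 4.0, -1.0]
Squared diffs: [12.9521, 3.6653, 19.5735, 14.3793]
Distance = sqrt(50.5702) = 7.1113


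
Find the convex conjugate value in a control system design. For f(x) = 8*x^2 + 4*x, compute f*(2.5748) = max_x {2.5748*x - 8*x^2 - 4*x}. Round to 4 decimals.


f*(y) = sup_x {y*x - a*x^2 - b*x} = sup_x {(y-b)*x - a*x^2}
FOC: (y - b) - 2a*x = 0 => x* = (y - b)/(2a)
x* = (2.5748 - 4)/(2*8) = -0.0891
f*(2.5748) = (y-b)^2/(4a) = (2.5748 - 4)^2/(4*8)
= 2.0312/32 = 0.0635


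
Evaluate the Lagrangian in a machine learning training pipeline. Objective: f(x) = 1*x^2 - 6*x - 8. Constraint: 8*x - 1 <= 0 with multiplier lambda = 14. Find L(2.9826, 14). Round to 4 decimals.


Step 1: Evaluate f(x).
f(2.9826) = 1*2.9826^2 - 6*2.9826 - 8 = -16.9997
Step 2: Evaluate g(x).
g(2.9826) = 8*2.9826 - 1 = 22.8608
Step 3: Compute Lagrangian.
L = -16.9997 + 14*22.8608 = 303.0515


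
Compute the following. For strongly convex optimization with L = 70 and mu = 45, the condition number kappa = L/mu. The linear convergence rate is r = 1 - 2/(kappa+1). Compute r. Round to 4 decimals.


Step 1: Compute the condition number.
kappa = L/mu = 70/45 = 1.5556
Step 2: Compute the convergence rate.
r = 1 - 2/(kappa + 1) = 1 - 2*mu/(L + mu) = (L - mu)/(L + mu) = 25/115 = 0.2174


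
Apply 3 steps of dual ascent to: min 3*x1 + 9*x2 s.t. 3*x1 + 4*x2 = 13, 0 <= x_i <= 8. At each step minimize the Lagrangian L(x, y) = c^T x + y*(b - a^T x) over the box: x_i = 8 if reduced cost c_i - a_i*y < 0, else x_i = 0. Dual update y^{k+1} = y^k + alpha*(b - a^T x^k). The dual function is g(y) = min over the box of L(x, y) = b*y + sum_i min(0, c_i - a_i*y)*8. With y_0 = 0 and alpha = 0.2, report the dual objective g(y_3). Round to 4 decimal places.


Dual ascent for LP: min 3*x1 + 9*x2, 3*x1 + 4*x2 = 13, 0 <= x_i <= 8
Step 1: y^k = 0.0, reduced costs: (3.0, 9.0)
  x^k = (0.0, 0.0), subgradient = b - a^T x = 13.0
  y^{k+1} = 0.0 + 0.2*13.0 = 2.6
Step 2: y^k = 2.6, reduced costs: (-4.8, -1.4)
  x^k = (8.0, 8.0), subgradient = b - a^T x = -43.0
  y^{k+1} = 2.6 + 0.2*-43.0 = -6.0
Step 3: y^k = -6.0, reduced costs: (21.0, 33.0)
  x^k = (0.0, 0.0), subgradient = b - a^T x = 13.0
  y^{k+1} = -6.0 + 0.2*13.0 = -3.4
Dual objective at y_3 = -3.4: reduced costs (13.2, 22.6), box minimizer x = (0.0, 0.0)
g(y_3) = b*y + (c1 - a1*y)*x1 + (c2 - a2*y)*x2 = 13*(-3.4) + 13.2*0.0 + 22.6*0.0 = -44.2 + 0.0 + 0.0 = -44.2


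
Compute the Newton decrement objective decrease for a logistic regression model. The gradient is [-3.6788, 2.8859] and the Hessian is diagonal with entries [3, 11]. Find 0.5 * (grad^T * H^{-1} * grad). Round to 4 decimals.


Step 1: H is diagonal, so H^(-1) * g = [-1.2263, 0.2624].
Step 2: g^T H^(-1) g = sum_i g_i^2 / H_ii
  = (-3.6788)^2/3 + (2.8859)^2/11
  = 4.5112 + 0.7571 = 5.2683
Step 3: Objective decrease = 0.5 * g^T H^(-1) g = 2.6342


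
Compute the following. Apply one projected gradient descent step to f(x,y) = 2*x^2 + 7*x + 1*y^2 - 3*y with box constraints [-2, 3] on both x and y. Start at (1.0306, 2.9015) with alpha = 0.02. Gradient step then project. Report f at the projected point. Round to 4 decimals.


Step 1: Compute gradient at (1.0306, 2.9015).
grad_x = 2*2*1.0306 + 7 = 11.1224
grad_y = 2*1*2.9015 - 3 = 2.803
Step 2: Gradient step.
x_raw = 1.0306 - 0.02*11.1224 = 0.8082
y_raw = 2.9015 - 0.02*2.803 = 2.8454
Step 3: Project onto [-2, 3].
x_proj = clip(0.8082) = 0.8082
y_proj = clip(2.8454) = 2.8454
Step 4: Evaluate f.
f(0.8082, 2.8454) = 6.5235


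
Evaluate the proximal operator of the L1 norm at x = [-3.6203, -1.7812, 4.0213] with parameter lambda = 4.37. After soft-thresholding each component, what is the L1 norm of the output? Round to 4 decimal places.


Soft-thresholding with lambda = 4.37:
prox(-3.6203) = sign(-3.6203)*max(|-3.6203| - 4.37, 0) = 0.0
prox(-1.7812) = sign(-1.7812)*max(|-1.7812| - 4.37, 0) = 0.0
prox(4.0213) = sign(4.0213)*max(|4.0213| - 4.37, 0) = 0.0
prox(x) = [0.0, 0.0, 0.0]
||prox(x)||_1 = 0.0 + 0.0 + 0.0 = 0.0


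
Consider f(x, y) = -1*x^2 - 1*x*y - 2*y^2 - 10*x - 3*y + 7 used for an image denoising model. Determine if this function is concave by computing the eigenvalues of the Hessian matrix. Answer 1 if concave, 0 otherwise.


The Hessian of f(x,y) = -1*x^2 - 1*x*y - 2*y^2 - 10*x - 3*y + 7 is:
H = [[-2, -1], [-1, -4]]
Trace = -2 - 4 = -6
Determinant = -2*-4 - (-1)^2 = 7
Discriminant = (-6)^2 - 4*7 = 8.0
Eigenvalues: lambda_1 = -4.4142, lambda_2 = -1.5858
The function is concave.

1


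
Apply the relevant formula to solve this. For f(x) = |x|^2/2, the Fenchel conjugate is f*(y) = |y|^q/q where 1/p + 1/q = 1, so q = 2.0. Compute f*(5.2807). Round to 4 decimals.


The conjugate exponent q satisfies 1/p + 1/q = 1.
p = 2, so q = 2/(2 - 1) = 2.0
|y|^q = 5.2807^2.0 = 27.8858
f*(5.2807) = 27.8858 / 2.0 = 13.9429


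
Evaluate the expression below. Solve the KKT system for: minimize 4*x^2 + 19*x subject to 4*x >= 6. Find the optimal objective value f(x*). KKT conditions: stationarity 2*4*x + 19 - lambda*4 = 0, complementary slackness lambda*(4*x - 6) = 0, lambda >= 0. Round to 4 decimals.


Step 1: Try lambda = 0 (constraint inactive).
x_unc = -19/(2*4) = -2.375
Check: 4*-2.375 = -9.5 < 6 -- violated!
Step 2: Constraint must be active: 4*x = 6
x* = 6/4 = 1.5
lambda = (2*4*1.5 + 19)/4 = 7.75
Step 3: Compute optimal value.
f(x*) = 4*1.5^2 + 19*1.5 = 37.5


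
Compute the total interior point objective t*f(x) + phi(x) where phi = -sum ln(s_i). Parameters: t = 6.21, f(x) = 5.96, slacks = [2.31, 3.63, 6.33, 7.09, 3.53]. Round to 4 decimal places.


Step 1: Compute log-barrier.
ln values: [0.8372, 1.2892, 1.8453, 1.9587, 1.2613]
phi = -(0.8372 + 1.2892 + 1.8453 + 1.9587 + 1.2613) = -7.1918
Step 2: Compute augmented objective.
t*f(x) = 6.21*5.96 = 37.0116
Total = 37.0116 - 7.1918 = 29.8198


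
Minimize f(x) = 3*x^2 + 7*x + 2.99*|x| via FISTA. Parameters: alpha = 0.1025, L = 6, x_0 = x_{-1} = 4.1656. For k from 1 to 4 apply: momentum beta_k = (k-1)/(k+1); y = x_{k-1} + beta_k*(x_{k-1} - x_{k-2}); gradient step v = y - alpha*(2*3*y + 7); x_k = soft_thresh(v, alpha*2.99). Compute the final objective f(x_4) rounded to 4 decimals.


FISTA on f(x) = 3*x^2 + 7*x + 2.99*|x|
L = 6, alpha = 0.1025
Iteration 1: beta = 0.0, y = 4.1656 + 0.0*(4.1656 - 4.1656) = 4.1656
  grad(y) = 31.9936, v = y - alpha*grad = 0.8863
  prox(v) = soft_thresh(0.8863, 0.3065) = 0.5798
Iteration 2: beta = 0.3333, y = 0.5798 + 0.3333*(0.5798 - 4.1656) = -0.6155
  grad(y) = 3.307, v = y - alpha*grad = -0.9545
  prox(v) = soft_thresh(-0.9545, 0.3065) = -0.648
Iteration 3: beta = 0.5, y = -0.648 + 0.5*(-0.648 - 0.5798) = -1.2619
  grad(y) = -0.5712, v = y - alpha*grad = -1.2033
  prox(v) = soft_thresh(-1.2033, 0.3065) = -0.8968
Iteration 4: beta = 0.6, y = -0.8968 + 0.6*(-0.8968 + 0.648) = -1.0462
  grad(y) = 0.723, v = y - alpha*grad = -1.1203
  prox(v) = soft_thresh(-1.1203, 0.3065) = -0.8138
f(x_4) = 3*(-0.8138)^2 + 7*(-0.8138) + 2.99*|-0.8138| = -1.2765


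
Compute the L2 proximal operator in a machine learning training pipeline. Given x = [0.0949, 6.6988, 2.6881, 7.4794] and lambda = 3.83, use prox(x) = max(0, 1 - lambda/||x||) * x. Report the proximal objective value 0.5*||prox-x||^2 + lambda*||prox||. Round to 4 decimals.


Step 1: Compute ||x||.
||x|| = 10.3947
Step 2: Compute scaling factor.
scale = max(0, 1 - 3.83/10.3947) = 0.6315
Step 3: prox(x) = [0.0599, 4.2306, 1.6977, 4.7236]
||prox(x)|| = 6.5647
Step 4: Proximal objective.
0.5*||prox-x||^2 = 7.3345
lambda*||prox|| = 25.1428
Total = 32.4773


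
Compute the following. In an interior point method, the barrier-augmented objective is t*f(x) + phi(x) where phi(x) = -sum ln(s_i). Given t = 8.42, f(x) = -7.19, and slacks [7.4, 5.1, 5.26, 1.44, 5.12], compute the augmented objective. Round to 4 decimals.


Step 1: Compute log-barrier.
ln values: [2.0015, 1.6292, 1.6601, 0.3646, 1.6332]
phi = -(2.0015 + 1.6292 + 1.6601 + 0.3646 + 1.6332) = -7.2886
Step 2: Compute augmented objective.
t*f(x) = 8.42*-7.19 = -60.5398
Total = -60.5398 - 7.2886 = -67.8284


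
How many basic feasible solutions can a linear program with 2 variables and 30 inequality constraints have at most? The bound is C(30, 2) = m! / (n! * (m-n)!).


Each vertex corresponds to some choice of n active constraints out of m, so the number of vertices is at most C(m, n) = m! / (n!(m-n)!).
m = 30, n = 2
Numerator: 30 * 29
Denominator: 2! = 2
C(30, 2) = 435


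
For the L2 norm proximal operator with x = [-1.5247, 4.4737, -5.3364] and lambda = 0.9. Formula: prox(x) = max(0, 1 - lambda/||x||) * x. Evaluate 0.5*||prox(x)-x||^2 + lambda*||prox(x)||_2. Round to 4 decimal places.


Step 1: Compute ||x||.
||x|| = 7.1285
Step 2: Compute scaling factor.
scale = max(0, 1 - 0.9/7.1285) = 0.8737
Step 3: prox(x) = [-1.3322, 3.9089, -4.6627]
||prox(x)|| = 6.2285
Step 4: Proximal objective.
0.5*||prox-x||^2 = 0.405
lambda*||prox|| = 5.6057
Total = 6.0107


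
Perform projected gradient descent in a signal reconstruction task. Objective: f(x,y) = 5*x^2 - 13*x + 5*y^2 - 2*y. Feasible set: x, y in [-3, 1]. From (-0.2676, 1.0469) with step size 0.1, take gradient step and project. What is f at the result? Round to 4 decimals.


Step 1: Compute gradient at (-0.2676, 1.0469).
grad_x = 2*5*-0.2676 - 13 = -15.676
grad_y = 2*5*1.0469 - 2 = 8.469
Step 2: Gradient step.
x_raw = -0.2676 - 0.1*-15.676 = 1.3
y_raw = 1.0469 - 0.1*8.469 = 0.2
Step 3: Project onto [-3, 1].
x_proj = clip(1.3) = 1.0
y_proj = clip(0.2) = 0.2
Step 4: Evaluate f.
f(1.0, 0.2) = -8.2


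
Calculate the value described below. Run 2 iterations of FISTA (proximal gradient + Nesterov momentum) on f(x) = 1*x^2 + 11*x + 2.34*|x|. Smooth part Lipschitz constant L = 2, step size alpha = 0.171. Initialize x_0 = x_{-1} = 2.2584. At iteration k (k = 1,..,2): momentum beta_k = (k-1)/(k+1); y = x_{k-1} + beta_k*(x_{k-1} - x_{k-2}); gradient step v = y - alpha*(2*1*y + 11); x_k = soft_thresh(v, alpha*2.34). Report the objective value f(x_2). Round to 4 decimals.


FISTA on f(x) = 1*x^2 + 11*x + 2.34*|x|
L = 2, alpha = 0.171
Iteration 1: beta = 0.0, y = 2.2584 + 0.0*(2.2584 - 2.2584) = 2.2584
  grad(y) = 15.5168, v = y - alpha*grad = -0.395
  prox(v) = soft_thresh(-0.395, 0.4001) = 0.0
Iteration 2: beta = 0.3333, y = 0.0 + 0.3333*(0.0 - 2.2584) = -0.7528
  grad(y) = 9.4944, v = y - alpha*grad = -2.3763
  prox(v) = soft_thresh(-2.3763, 0.4001) = -1.9762
f(x_2) = 1*(-1.9762)^2 + 11*(-1.9762) + 2.34*|-1.9762| = -13.2085


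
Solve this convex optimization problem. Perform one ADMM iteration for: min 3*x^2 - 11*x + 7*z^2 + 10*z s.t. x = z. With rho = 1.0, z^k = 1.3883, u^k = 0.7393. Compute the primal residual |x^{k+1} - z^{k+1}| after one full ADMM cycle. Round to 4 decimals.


ADMM iteration with rho = 1.0, z^k = 1.3883, u^k = 0.7393
Step 1: x-update.
Minimize 3*x^2 - 11*x + (1.0/2)*(x - 1.3883 + 0.7393)^2
FOC: (2*3 + 1.0)*x = 11 + 1.0*(1.3883 - 0.7393)
x^{k+1} = 1.6641
Step 2: z-update.
Minimize 7*z^2 + 10*z + (1.0/2)*(1.6641 - z + 0.7393)^2
FOC: (2*7 + 1.0)*z = -10 + 1.0*(1.6641 + 0.7393)
z^{k+1} = -0.5064
Step 3: u-update.
u^{k+1} = 0.7393 + 1.6641 + 0.5064 = 2.9099
Step 4: Primal residual = |1.6641 + 0.5064| = 2.1706


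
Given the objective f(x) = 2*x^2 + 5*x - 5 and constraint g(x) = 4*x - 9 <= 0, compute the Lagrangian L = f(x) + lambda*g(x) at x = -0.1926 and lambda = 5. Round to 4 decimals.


Step 1: Evaluate f(x).
f(-0.1926) = 2*(-0.1926)^2 + 5*(-0.1926) - 5 = -5.8888
Step 2: Evaluate g(x).
g(-0.1926) = 4*-0.1926 - 9 = -9.7704
Step 3: Compute Lagrangian.
L = -5.8888 + 5*-9.7704 = -54.7408


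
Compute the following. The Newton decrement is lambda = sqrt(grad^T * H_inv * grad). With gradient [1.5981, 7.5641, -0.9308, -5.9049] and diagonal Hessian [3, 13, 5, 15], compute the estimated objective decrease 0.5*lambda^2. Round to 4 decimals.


Step 1: H is diagonal, so H^(-1) * g = [0.5327, 0.5819, -0.1862, -0.3937].
Step 2: g^T H^(-1) g = sum_i g_i^2 / H_ii
  = (1.5981)^2/3 + (7.5641)^2/13 + (-0.9308)^2/5 + (-5.9049)^2/15
  = 0.8513 + 4.4012 + 0.1733 + 2.3245 = 7.7503
Step 3: Objective decrease = 0.5 * g^T H^(-1) g = 3.8752


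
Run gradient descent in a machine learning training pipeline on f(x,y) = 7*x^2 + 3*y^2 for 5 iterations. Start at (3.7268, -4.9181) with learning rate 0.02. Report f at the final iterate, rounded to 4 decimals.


Gradient descent on f(x,y) = 7*x^2 + 3*y^2.
Starting point: (3.7268, -4.9181), alpha = 0.02
Step 1: grad_x = 2*7*3.7268 = 52.1752, grad_y = 2*3*-4.9181 = -29.5086
  x_1 = 3.7268 - 0.02*52.1752 = 2.6833
  y_1 = -4.9181 - 0.02*-29.5086 = -4.3279
Step 2: grad_x = 2*7*2.6833 = 37.5661, grad_y = 2*3*-4.3279 = -25.9676
  x_2 = 2.6833 - 0.02*37.5661 = 1.932
  y_2 = -4.3279 - 0.02*-25.9676 = -3.8086
Step 3: grad_x = 2*7*1.932 = 27.0476, grad_y = 2*3*-3.8086 = -22.8515
  x_3 = 1.932 - 0.02*27.0476 = 1.391
  y_3 = -3.8086 - 0.02*-22.8515 = -3.3515
Step 4: grad_x = 2*7*1.391 = 19.4743, grad_y = 2*3*-3.3515 = -20.1093
  x_4 = 1.391 - 0.02*19.4743 = 1.0015
  y_4 = -3.3515 - 0.02*-20.1093 = -2.9494
Step 5: grad_x = 2*7*1.0015 = 14.0215, grad_y = 2*3*-2.9494 = -17.6962
  x_5 = 1.0015 - 0.02*14.0215 = 0.7211
  y_5 = -2.9494 - 0.02*-17.6962 = -2.5954
f(0.7211, -2.5954) = 7*0.7211^2 + 3*(-2.5954)^2 = 23.8488


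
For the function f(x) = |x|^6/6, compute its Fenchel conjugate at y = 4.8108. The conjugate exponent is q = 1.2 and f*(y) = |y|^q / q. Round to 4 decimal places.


The conjugate exponent q satisfies 1/p + 1/q = 1.
p = 6, so q = 6/(6 - 1) = 1.2
|y|^q = 4.8108^1.2 = 6.5866
f*(4.8108) = 6.5866 / 1.2 = 5.4888


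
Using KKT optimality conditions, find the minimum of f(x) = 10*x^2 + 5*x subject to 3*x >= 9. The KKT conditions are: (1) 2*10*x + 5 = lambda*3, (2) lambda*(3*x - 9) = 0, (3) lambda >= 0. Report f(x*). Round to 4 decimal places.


Step 1: Try lambda = 0 (constraint inactive).
x_unc = -5/(2*10) = -0.25
Check: 3*-0.25 = -0.75 < 9 -- violated!
Step 2: Constraint must be active: 3*x = 9
x* = 9/3 = 3.0
lambda = (2*10*3.0 + 5)/3 = 21.6667
Step 3: Compute optimal value.
f(x*) = 10*3.0^2 + 5*3.0 = 105.0


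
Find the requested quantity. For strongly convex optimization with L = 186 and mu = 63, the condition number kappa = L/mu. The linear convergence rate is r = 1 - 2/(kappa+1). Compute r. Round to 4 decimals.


Step 1: Compute the condition number.
kappa = L/mu = 186/63 = 2.9524
Step 2: Compute the convergence rate.
r = 1 - 2/(kappa + 1) = 1 - 2*mu/(L + mu) = (L - mu)/(L + mu) = 123/249 = 0.494


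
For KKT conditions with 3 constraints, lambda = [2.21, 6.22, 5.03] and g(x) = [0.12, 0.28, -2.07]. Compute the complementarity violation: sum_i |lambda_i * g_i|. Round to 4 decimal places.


KKT complementary slackness check:
lambda_1 * g_1 = 2.21 * 0.12 = 0.2652
lambda_2 * g_2 = 6.22 * 0.28 = 1.7416
lambda_3 * g_3 = 5.03 * -2.07 = -10.4121
Total violation = 0.2652 + 1.7416 + 10.4121 = 12.4189


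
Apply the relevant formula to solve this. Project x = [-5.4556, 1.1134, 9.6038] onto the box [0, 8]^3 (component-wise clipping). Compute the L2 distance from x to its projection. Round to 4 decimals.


Project each component onto [0, 8].
clip(-5.4556) = 0.0, clip(1.1134) = 1.1134, clip(9.6038) = 8.0
Projection = [0.0, 1.1134, 8.0]
Squared diffs: [29.7636, 0.0, 2.5722]
Distance = sqrt(32.3358) = 5.6865


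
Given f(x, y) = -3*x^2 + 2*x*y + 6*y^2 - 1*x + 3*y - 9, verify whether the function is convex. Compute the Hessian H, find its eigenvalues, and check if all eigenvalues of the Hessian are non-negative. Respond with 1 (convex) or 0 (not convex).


The Hessian of f(x,y) = -3*x^2 + 2*x*y + 6*y^2 - 1*x + 3*y - 9 is:
H = [[-6, 2], [2, 12]]
Trace = -6 + 12 = 6
Determinant = -6*12 - (2)^2 = -76
Discriminant = (6)^2 - 4*-76 = 340.0
Eigenvalues: lambda_1 = -6.2195, lambda_2 = 12.2195
The function is not convex.

0


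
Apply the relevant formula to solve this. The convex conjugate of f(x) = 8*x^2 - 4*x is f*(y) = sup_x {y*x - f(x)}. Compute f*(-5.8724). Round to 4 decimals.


f*(y) = sup_x {y*x - a*x^2 - b*x} = sup_x {(y-b)*x - a*x^2}
FOC: (y - b) - 2a*x = 0 => x* = (y - b)/(2a)
x* = (-5.8724 + 4)/(2*8) = -0.117
f*(-5.8724) = (y-b)^2/(4a) = (-5.8724 + 4)^2/(4*8)
= 3.5059/32 = 0.1096


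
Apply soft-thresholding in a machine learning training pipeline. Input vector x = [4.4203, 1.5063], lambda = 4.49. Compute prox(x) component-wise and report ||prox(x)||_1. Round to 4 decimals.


Soft-thresholding with lambda = 4.49:
prox(4.4203) = sign(4.4203)*max(|4.4203| - 4.49, 0) = 0.0
prox(1.5063) = sign(1.5063)*max(|1.5063| - 4.49, 0) = 0.0
prox(x) = [0.0, 0.0]
||prox(x)||_1 = 0.0 + 0.0 = 0.0
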